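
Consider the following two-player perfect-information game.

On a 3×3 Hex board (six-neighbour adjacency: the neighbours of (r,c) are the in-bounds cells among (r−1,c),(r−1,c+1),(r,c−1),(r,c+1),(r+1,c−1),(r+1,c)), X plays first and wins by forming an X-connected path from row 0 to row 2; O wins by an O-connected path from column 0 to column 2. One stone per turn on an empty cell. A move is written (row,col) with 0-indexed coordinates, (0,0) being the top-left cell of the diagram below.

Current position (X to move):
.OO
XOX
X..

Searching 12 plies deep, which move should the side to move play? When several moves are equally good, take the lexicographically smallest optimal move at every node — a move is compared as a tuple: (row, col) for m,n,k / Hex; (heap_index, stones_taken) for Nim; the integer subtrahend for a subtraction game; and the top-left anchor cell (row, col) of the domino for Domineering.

[.OO/XOX/X..] X move#1: (0,0):+1/XOO/XOX/X..*, (2,1):-1/.OO/XOX/XX., (2,2):-1/.OO/XOX/X.X
[XOO/XOX/X..] end (terminal -1, O#2); searched .OO/XOX/X.. to 12

X's best at [.OO/XOX/X..]: (0,0)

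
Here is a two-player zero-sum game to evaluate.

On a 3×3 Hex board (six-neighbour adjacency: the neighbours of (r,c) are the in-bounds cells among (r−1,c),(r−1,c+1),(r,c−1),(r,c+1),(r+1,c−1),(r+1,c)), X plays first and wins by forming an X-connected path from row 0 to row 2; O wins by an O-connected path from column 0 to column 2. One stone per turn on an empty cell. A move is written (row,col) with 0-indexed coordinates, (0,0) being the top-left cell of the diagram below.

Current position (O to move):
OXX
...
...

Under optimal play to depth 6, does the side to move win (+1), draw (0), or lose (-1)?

value(OXX/.../..., O) = -1

ply 1, O at OXX/.../... | (1,0)=-1→OXX/O../...*; (1,1)=-1→OXX/.O./...; (1,2)=-1→OXX/..O/...; (2,0)=-1→OXX/.../O..; (2,1)=-1→OXX/.../.O.; (2,2)=-1→OXX/.../..O
ply 2, X at OXX/O../... | (1,1)=+1→OXX/OX./...*; (1,2)=+1→OXX/O.X/...; (2,0)=+1→OXX/O../X..; (2,1)=+1→OXX/O../.X.; (2,2)=+1→OXX/O../..X
ply 3, O at OXX/OX./... | (1,2)=-1→OXX/OXO/...*; (2,0)=-1→OXX/OX./O..; (2,1)=-1→OXX/OX./.O.; (2,2)=-1→OXX/OX./..O
ply 4, X at OXX/OXO/... | (2,0)=+1→OXX/OXO/X..*; (2,1)=+1→OXX/OXO/.X.; (2,2)=+1→OXX/OXO/..X
ply 5: OXX/OXO/X.. is terminal -1 (O); from OXX/.../... depth 6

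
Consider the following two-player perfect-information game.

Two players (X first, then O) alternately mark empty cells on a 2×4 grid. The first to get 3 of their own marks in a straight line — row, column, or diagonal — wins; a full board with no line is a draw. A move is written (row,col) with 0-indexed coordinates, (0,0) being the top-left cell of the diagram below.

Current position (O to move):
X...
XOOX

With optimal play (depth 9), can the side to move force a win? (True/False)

O winning at [X.../XOOX]: False

ply 1, O at X.../XOOX | (0,1)=+0→XO../XOOX*; (0,2)=+0→X.O./XOOX; (0,3)=+0→X..O/XOOX
ply 2, X at XO../XOOX | (0,2)=+0→XOX./XOOX*; (0,3)=+0→XO.X/XOOX
ply 3, O at XOX./XOOX | (0,3)=+0→XOXO/XOOX*
ply 4: XOXO/XOOX is terminal +0 (X); from X.../XOOX depth 9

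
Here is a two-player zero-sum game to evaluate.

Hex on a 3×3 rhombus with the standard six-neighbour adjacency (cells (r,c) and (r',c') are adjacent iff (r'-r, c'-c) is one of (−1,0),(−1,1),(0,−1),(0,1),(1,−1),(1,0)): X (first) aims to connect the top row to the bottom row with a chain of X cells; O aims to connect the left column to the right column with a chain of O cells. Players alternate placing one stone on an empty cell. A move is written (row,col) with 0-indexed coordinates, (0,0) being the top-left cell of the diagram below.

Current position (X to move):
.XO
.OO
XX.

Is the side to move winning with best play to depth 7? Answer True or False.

X winning at [.XO/.OO/XX.]: True

ply 1, X at .XO/.OO/XX. | (0,0)=-1→XXO/.OO/XX.; (1,0)=+1→.XO/XOO/XX.*; (2,2)=-1→.XO/.OO/XXX
ply 2: .XO/XOO/XX. is terminal -1 (O); from .XO/.OO/XX. depth 7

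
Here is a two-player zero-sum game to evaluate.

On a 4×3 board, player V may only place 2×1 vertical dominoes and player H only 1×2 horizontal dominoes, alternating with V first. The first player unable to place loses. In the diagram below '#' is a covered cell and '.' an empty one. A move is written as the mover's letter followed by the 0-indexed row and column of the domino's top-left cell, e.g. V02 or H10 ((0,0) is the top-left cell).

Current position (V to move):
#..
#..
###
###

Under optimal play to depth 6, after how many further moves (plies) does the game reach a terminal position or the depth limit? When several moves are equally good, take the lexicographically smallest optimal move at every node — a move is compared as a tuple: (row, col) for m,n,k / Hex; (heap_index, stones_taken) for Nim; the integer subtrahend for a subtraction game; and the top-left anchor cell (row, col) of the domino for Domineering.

ply 1, V at #../#../###/### | V01=+1→##./##./###/###*; V02=+1→#.#/#.#/###/###
ply 2: ##./##./###/### is terminal -1 (H); from #../#../###/### depth 6

PV length from [#../#../###/###]: 1 ply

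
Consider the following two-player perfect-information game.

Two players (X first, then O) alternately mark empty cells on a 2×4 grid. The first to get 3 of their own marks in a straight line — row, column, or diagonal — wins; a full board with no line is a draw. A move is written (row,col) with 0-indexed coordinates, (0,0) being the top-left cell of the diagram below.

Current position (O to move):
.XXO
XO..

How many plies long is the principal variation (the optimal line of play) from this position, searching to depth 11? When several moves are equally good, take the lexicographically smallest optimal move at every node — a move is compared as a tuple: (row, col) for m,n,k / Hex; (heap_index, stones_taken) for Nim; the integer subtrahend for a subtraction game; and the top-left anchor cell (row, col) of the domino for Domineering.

ply 1, O at .XXO/XO.. | (0,0)=+0→OXXO/XO..*; (1,2)=-1→.XXO/XOO.; (1,3)=-1→.XXO/XO.O
ply 2, X at OXXO/XO.. | (1,2)=+0→OXXO/XOX.*; (1,3)=+0→OXXO/XO.X
ply 3, O at OXXO/XOX. | (1,3)=+0→OXXO/XOXO*
ply 4: OXXO/XOXO is terminal +0 (X); from .XXO/XO.. depth 11

PV length from [.XXO/XO..]: 3 plies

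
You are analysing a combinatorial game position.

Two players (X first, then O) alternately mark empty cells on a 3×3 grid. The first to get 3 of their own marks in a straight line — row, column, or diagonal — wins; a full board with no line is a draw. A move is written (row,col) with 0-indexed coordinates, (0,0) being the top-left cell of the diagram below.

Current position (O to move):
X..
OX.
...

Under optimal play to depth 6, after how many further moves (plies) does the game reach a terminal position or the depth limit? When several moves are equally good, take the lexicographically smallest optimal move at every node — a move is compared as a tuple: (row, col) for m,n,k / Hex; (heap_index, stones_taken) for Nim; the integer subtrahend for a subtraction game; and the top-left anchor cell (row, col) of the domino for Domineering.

PV length from [X../OX./...]: 4 plies

[X../OX./...] O move#1: (0,1):-1/XO./OX./...*, (0,2):-1/X.O/OX./..., (1,2):-1/X../OXO/..., (2,0):-1/X../OX./O.., (2,1):-1/X../OX./.O., (2,2):-1/X../OX./..O
[XO./OX./...] X move#2: (0,2):+1/XOX/OX./...*, (1,2):+0/XO./OXX/..., (2,0):+1/XO./OX./X.., (2,1):+0/XO./OX./.X., (2,2):+1/XO./OX./..X
[XOX/OX./...] O move#3: (1,2):-1/XOX/OXO/...*, (2,0):-1/XOX/OX./O.., (2,1):-1/XOX/OX./.O., (2,2):-1/XOX/OX./..O
[XOX/OXO/...] X move#4: (2,0):+1/XOX/OXO/X..*, (2,1):+1/XOX/OXO/.X., (2,2):+1/XOX/OXO/..X
[XOX/OXO/X..] end (terminal -1, O#5); searched X../OX./... to 6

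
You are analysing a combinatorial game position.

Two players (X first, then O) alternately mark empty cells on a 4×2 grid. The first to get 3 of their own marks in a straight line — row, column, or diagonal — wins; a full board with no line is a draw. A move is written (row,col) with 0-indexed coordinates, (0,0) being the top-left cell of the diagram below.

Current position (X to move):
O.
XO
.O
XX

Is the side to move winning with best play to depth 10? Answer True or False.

X winning at [O./XO/.O/XX]: True

[O./XO/.O/XX] X move#1: (0,1):+0/OX/XO/.O/XX, (2,0):+1/O./XO/XO/XX*
[O./XO/XO/XX] end (terminal -1, O#2); searched O./XO/.O/XX to 10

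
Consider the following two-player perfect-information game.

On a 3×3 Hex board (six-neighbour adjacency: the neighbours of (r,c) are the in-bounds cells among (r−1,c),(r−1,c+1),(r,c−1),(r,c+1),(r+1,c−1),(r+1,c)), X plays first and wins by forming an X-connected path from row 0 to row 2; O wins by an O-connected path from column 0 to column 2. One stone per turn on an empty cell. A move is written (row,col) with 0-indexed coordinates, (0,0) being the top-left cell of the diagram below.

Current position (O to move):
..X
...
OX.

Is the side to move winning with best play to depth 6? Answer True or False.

p1 O@[..X/.../OX.]: (0,0)[O.X/.../OX.]-1* (0,1)[.OX/.../OX.]-1 (1,0)[..X/O../OX.]-1 (1,1)[..X/.O./OX.]-1 (1,2)[..X/..O/OX.]-1 (2,2)[..X/.../OXO]-1
p2 X@[O.X/.../OX.]: (0,1)[OXX/.../OX.]+1* (1,0)[O.X/X../OX.]+1 (1,1)[O.X/.X./OX.]+1 (1,2)[O.X/..X/OX.]+1 (2,2)[O.X/.../OXX]+1
p3 O@[OXX/.../OX.]: (1,0)[OXX/O../OX.]-1* (1,1)[OXX/.O./OX.]-1 (1,2)[OXX/..O/OX.]-1 (2,2)[OXX/.../OXO]-1
p4 X@[OXX/O../OX.]: (1,1)[OXX/OX./OX.]+1* (1,2)[OXX/O.X/OX.]+1 (2,2)[OXX/O../OXX]+1
p5 O@[OXX/OX./OX.] terminal -1; root [..X/.../OX.] d6

O winning at [..X/.../OX.]: False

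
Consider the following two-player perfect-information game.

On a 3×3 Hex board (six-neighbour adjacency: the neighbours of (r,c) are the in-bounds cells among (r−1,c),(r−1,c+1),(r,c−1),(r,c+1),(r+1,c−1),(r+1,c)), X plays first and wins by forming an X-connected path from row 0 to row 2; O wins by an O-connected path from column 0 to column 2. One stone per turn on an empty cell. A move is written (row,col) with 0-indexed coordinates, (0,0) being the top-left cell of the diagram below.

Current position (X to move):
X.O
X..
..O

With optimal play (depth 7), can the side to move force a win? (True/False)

p1 X@[X.O/X../..O]: (0,1)[XXO/X../..O]-1 (1,1)[X.O/XX./..O]+1* (1,2)[X.O/X.X/..O]-1 (2,0)[X.O/X../X.O]+1 (2,1)[X.O/X../.XO]+1
p2 O@[X.O/XX./..O]: (0,1)[XOO/XX./..O]-1* (1,2)[X.O/XXO/..O]-1 (2,0)[X.O/XX./O.O]-1 (2,1)[X.O/XX./.OO]-1
p3 X@[XOO/XX./..O]: (1,2)[XOO/XXX/..O]+1* (2,0)[XOO/XX./X.O]+1 (2,1)[XOO/XX./.XO]+1
p4 O@[XOO/XXX/..O]: (2,0)[XOO/XXX/O.O]-1* (2,1)[XOO/XXX/.OO]-1
p5 X@[XOO/XXX/O.O]: (2,1)[XOO/XXX/OXO]+1*
p6 O@[XOO/XXX/OXO] terminal -1; root [X.O/X../..O] d7

X winning at [X.O/X../..O]: True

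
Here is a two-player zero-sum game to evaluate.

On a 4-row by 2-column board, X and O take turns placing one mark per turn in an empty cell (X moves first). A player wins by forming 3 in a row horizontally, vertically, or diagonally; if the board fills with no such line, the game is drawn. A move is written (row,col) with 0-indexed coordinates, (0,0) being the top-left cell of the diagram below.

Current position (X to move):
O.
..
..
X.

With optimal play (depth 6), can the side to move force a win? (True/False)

X winning at [O./../../X.]: False

[O./../../X.] X move#1: (0,1):+0/OX/../../X.*, (1,0):+0/O./X./../X., (1,1):+0/O./.X/../X., (2,0):+0/O./../X./X., (2,1):+0/O./../.X/X., (3,1):+0/O./../../XX
[OX/../../X.] O move#2: (1,0):+0/OX/O./../X.*, (1,1):+0/OX/.O/../X., (2,0):+0/OX/../O./X., (2,1):+0/OX/../.O/X., (3,1):+0/OX/../../XO
[OX/O./../X.] X move#3: (1,1):-1/OX/OX/../X., (2,0):+0/OX/O./X./X.*, (2,1):-1/OX/O./.X/X., (3,1):-1/OX/O./../XX
[OX/O./X./X.] O move#4: (1,1):+0/OX/OO/X./X.*, (2,1):+0/OX/O./XO/X., (3,1):+0/OX/O./X./XO
[OX/OO/X./X.] X move#5: (2,1):+0/OX/OO/XX/X.*, (3,1):+0/OX/OO/X./XX
[OX/OO/XX/X.] O move#6: (3,1):+0/OX/OO/XX/XO*
[OX/OO/XX/XO] end (terminal +0, X#7); searched O./../../X. to 6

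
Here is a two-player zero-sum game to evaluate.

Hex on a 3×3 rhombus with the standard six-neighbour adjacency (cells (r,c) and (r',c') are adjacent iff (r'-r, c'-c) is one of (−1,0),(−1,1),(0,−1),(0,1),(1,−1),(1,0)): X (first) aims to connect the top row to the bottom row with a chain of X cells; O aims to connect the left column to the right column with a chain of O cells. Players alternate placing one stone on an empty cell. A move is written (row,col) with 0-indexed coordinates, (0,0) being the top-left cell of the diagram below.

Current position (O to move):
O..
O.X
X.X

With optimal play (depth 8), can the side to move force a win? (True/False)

O winning at [O../O.X/X.X]: True

[O../O.X/X.X] O move#1: (0,1):-1/OO./O.X/X.X, (0,2):+1/O.O/O.X/X.X*, (1,1):-1/O../OOX/X.X, (2,1):-1/O../O.X/XOX
[O.O/O.X/X.X] X move#2: (0,1):-1/OXO/O.X/X.X*, (1,1):-1/O.O/OXX/X.X, (2,1):-1/O.O/O.X/XXX
[OXO/O.X/X.X] O move#3: (1,1):+1/OXO/OOX/X.X*, (2,1):-1/OXO/O.X/XOX
[OXO/OOX/X.X] end (terminal -1, X#4); searched O../O.X/X.X to 8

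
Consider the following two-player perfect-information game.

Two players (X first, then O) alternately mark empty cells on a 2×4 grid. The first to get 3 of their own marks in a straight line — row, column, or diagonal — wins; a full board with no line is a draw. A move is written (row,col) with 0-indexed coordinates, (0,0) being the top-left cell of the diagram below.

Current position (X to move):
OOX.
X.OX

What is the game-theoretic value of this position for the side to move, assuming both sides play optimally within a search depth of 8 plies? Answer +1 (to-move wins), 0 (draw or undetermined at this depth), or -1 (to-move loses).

ply 1, X at OOX./X.OX | (0,3)=+0→OOXX/X.OX*; (1,1)=+0→OOX./XXOX
ply 2, O at OOXX/X.OX | (1,1)=+0→OOXX/XOOX*
ply 3: OOXX/XOOX is terminal +0 (X); from OOX./X.OX depth 8

value(OOX./X.OX, X) = 0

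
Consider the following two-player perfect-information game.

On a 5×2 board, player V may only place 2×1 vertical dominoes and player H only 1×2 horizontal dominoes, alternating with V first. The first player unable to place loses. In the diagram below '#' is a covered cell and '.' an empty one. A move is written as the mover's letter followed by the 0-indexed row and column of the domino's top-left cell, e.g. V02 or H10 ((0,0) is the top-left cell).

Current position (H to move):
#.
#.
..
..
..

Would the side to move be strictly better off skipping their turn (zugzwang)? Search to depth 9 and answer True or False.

zugzwang(#./#./../../.., H) = False

ply 1, H at #./#./../../.. | H20=-1→#./#./##/../..; H30=+1→#./#./../##/..*; H40=-1→#./#./../../##
ply 2, V at #./#./../##/.. | V01=-1→##/##/../##/..*; V11=-1→#./##/.#/##/..
ply 3, H at ##/##/../##/.. | H20=+1→##/##/##/##/..*; H40=+1→##/##/../##/##
ply 4: ##/##/##/##/.. is terminal -1 (V); from #./#./../../.. depth 9
if H skipped the turn, V would face:
~ ply 1, V at #./#./../../.. | V01=-1→##/##/../../..; V11=-1→#./##/.#/../..; V20=+1→#./#./#./#./..*; V21=+1→#./#./.#/.#/..; V30=+1→#./#./../#./#.; V31=+1→#./#./../.#/.#
~ ply 2, H at #./#./#./#./.. | H40=-1→#./#./#./#./##*
~ ply 3, V at #./#./#./#./## | V01=+1→##/##/#./#./##*; V11=+1→#./##/##/#./##; V21=+1→#./#./##/##/##
~ ply 4: ##/##/#./#./## is terminal -1 (H); from #./#./../../.. depth 9
compare (H): move=+1 vs pass=-1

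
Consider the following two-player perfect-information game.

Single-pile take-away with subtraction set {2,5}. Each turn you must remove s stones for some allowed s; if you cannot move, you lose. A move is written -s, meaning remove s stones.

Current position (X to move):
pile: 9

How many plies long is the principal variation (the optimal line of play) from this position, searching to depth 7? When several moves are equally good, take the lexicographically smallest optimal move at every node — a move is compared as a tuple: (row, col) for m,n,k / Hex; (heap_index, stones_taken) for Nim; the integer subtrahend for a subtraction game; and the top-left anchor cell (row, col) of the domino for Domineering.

p1 X@[9]: -2[7]+1* -5[4]+1
p2 O@[7]: -2[5]-1* -5[2]-1
p3 X@[5]: -2[3]-1 -5[0]+1*
p4 O@[0] terminal -1; root [9] d7

PV length from [9]: 3 plies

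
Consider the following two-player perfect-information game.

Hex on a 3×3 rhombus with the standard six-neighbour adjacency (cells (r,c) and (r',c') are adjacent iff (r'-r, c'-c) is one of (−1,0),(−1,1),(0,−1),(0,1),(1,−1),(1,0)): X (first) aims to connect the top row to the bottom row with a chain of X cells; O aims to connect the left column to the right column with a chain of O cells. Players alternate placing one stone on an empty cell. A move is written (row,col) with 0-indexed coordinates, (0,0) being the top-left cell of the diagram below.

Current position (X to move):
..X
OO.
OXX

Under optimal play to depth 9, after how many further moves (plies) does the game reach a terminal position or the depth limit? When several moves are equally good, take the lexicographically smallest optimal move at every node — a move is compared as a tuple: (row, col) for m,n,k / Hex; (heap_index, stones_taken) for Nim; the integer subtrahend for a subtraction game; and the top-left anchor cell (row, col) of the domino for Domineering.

PV length from [..X/OO./OXX]: 1 ply

p1 X@[..X/OO./OXX]: (0,0)[X.X/OO./OXX]-1 (0,1)[.XX/OO./OXX]-1 (1,2)[..X/OOX/OXX]+1*
p2 O@[..X/OOX/OXX] terminal -1; root [..X/OO./OXX] d9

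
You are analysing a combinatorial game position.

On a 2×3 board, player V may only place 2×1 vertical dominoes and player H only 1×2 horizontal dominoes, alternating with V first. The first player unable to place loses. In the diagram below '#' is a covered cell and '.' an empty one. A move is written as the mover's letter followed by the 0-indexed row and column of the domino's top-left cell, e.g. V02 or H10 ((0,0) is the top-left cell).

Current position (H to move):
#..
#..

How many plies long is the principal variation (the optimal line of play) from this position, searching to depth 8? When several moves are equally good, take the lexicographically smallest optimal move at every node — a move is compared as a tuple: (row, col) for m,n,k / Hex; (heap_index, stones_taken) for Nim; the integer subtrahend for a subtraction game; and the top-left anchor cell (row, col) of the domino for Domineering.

PV length from [#../#..]: 1 ply

p1 H@[#../#..]: H01[###/#..]+1* H11[#../###]+1
p2 V@[###/#..] terminal -1; root [#../#..] d8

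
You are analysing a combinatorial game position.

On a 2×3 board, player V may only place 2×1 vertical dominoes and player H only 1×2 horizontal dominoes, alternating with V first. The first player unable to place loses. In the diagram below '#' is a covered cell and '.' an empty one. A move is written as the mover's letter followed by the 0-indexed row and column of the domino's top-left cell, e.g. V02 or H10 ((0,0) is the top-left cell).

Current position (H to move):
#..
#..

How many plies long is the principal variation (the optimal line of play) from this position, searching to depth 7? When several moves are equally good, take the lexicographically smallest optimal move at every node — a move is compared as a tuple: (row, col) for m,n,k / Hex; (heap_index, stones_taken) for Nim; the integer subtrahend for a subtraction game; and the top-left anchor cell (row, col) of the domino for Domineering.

PV length from [#../#..]: 1 ply

[#../#..] H move#1: H01:+1/###/#..*, H11:+1/#../###
[###/#..] end (terminal -1, V#2); searched #../#.. to 7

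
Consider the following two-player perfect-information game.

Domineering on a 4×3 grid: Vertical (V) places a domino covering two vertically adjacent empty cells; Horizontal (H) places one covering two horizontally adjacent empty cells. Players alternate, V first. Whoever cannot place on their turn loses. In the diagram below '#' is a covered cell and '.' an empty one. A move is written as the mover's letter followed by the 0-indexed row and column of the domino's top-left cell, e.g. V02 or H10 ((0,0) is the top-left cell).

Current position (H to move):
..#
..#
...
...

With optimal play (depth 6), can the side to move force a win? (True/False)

H winning at [..#/..#/.../...]: False

p1 H@[..#/..#/.../...]: H00[###/..#/.../...]-1* H10[..#/###/.../...]-1 H20[..#/..#/##./...]-1 H21[..#/..#/.##/...]-1 H30[..#/..#/.../##.]-1 H31[..#/..#/.../.##]-1
p2 V@[###/..#/.../...]: V10[###/#.#/#../...]-1 V11[###/.##/.#./...]+1* V20[###/..#/#../#..]-1 V21[###/..#/.#./.#.]+1 V22[###/..#/..#/..#]-1
p3 H@[###/.##/.#./...]: H30[###/.##/.#./##.]-1* H31[###/.##/.#./.##]-1
p4 V@[###/.##/.#./##.]: V10[###/###/##./##.]+1* V22[###/.##/.##/###]+1
p5 H@[###/###/##./##.] terminal -1; root [..#/..#/.../...] d6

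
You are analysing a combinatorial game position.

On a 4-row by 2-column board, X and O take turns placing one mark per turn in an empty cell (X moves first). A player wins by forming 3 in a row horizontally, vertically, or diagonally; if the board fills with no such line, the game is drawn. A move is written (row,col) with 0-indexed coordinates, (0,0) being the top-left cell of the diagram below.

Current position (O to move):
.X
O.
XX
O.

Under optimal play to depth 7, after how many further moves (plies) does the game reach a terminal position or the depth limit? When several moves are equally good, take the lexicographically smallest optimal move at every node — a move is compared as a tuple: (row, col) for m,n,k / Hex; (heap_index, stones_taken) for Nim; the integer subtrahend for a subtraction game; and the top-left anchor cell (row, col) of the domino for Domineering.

p1 O@[.X/O./XX/O.]: (0,0)[OX/O./XX/O.]-1 (1,1)[.X/OO/XX/O.]+0* (3,1)[.X/O./XX/OO]-1
p2 X@[.X/OO/XX/O.]: (0,0)[XX/OO/XX/O.]+0* (3,1)[.X/OO/XX/OX]+0
p3 O@[XX/OO/XX/O.]: (3,1)[XX/OO/XX/OO]+0*
p4 X@[XX/OO/XX/OO] terminal +0; root [.X/O./XX/O.] d7

PV length from [.X/O./XX/O.]: 3 plies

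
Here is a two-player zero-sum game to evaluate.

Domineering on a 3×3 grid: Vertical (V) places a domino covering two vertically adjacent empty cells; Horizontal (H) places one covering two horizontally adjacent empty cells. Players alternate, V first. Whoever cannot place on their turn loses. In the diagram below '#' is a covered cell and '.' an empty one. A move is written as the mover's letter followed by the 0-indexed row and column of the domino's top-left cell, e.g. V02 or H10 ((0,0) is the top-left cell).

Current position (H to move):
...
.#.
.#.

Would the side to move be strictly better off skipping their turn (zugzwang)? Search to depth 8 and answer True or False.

zugzwang(.../.#./.#., H) = False

ply 1, H at .../.#./.#. | H00=-1→##./.#./.#.*; H01=-1→.##/.#./.#.
ply 2, V at ##./.#./.#. | V02=+1→###/.##/.#.*; V10=+1→##./##./##.; V12=+1→##./.##/.##
ply 3: ###/.##/.#. is terminal -1 (H); from .../.#./.#. depth 8
pass branch (V moves first from the same position):
  | ply 1, V at .../.#./.#. | V00=+1→#../##./.#.*; V02=+1→..#/.##/.#.; V10=+1→.../##./##.; V12=+1→.../.##/.##
  | ply 2, H at #../##./.#. | H01=-1→###/##./.#.*
  | ply 3, V at ###/##./.#. | V12=+1→###/###/.##*
  | ply 4: ###/###/.## is terminal -1 (H); from .../.#./.#. depth 8
H moving scores -1; H passing scores -1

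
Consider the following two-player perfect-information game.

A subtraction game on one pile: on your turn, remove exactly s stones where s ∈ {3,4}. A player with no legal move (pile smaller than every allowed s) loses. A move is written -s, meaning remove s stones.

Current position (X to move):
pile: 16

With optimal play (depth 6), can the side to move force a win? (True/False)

ply 1, X at 16 | -3=-1→13*; -4=-1→12
ply 2, O at 13 | -3=-1→10; -4=+1→9*
ply 3, X at 9 | -3=-1→6*; -4=-1→5
ply 4, O at 6 | -3=-1→3; -4=+1→2*
ply 5: 2 is terminal -1 (X); from 16 depth 6

X winning at [16]: False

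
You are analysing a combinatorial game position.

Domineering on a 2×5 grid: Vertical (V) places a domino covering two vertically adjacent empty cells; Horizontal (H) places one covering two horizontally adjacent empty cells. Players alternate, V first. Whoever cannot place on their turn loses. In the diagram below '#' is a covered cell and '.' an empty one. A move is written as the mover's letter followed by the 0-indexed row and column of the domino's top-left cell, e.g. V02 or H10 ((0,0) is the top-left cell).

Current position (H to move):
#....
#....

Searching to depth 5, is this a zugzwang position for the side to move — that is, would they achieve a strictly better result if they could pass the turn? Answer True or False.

zugzwang(#..../#...., H) = False

ply 1, H at #..../#.... | H01=-1→###../#....; H02=+1→#.##./#....*; H03=-1→#..##/#....; H11=-1→#..../###..; H12=+1→#..../#.##.; H13=-1→#..../#..##
ply 2, V at #.##./#.... | V01=-1→####./##...*; V04=-1→#.###/#...#
ply 3, H at ####./##... | H12=-1→####./####.; H13=+1→####./##.##*
ply 4: ####./##.## is terminal -1 (V); from #..../#.... depth 5
suppose H passes — search the same position with V to move:
pass> ply 1, V at #..../#.... | V01=-1→##.../##...*; V02=-1→#.#../#.#..; V03=-1→#..#./#..#.; V04=-1→#...#/#...#
pass> ply 2, H at ##.../##... | H02=+1→####./##...*; H03=+1→##.##/##...; H12=+1→##.../####.; H13=+1→##.../##.##
pass> ply 3, V at ####./##... | V04=-1→#####/##..#*
pass> ply 4, H at #####/##..# | H12=+1→#####/#####*
pass> ply 5: #####/##### is terminal -1 (V); from #..../#.... depth 5
for H: play +1, pass +1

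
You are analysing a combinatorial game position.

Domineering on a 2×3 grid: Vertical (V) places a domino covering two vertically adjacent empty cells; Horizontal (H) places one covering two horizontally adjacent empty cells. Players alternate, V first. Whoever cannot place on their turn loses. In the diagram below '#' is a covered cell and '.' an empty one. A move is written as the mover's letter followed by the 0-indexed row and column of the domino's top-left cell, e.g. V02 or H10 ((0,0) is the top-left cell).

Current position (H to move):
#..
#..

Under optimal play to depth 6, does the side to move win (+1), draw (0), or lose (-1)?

value(#../#.., H) = +1

ply 1, H at #../#.. | H01=+1→###/#..*; H11=+1→#../###
ply 2: ###/#.. is terminal -1 (V); from #../#.. depth 6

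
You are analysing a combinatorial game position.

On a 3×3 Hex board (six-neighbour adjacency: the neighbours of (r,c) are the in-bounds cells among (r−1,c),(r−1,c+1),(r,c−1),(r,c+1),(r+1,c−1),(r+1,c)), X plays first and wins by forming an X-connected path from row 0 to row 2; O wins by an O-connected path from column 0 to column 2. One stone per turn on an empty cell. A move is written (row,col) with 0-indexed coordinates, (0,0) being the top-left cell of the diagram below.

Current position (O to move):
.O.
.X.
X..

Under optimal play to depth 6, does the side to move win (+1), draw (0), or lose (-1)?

value(.O./.X./X.., O) = +1

[.O./.X./X..] O move#1: (0,0):-1/OO./.X./X.., (0,2):+1/.OO/.X./X..*, (1,0):-1/.O./OX./X.., (1,2):-1/.O./.XO/X.., (2,1):-1/.O./.X./XO., (2,2):-1/.O./.X./X.O
[.OO/.X./X..] X move#2: (0,0):-1/XOO/.X./X..*, (1,0):-1/.OO/XX./X.., (1,2):-1/.OO/.XX/X.., (2,1):-1/.OO/.X./XX., (2,2):-1/.OO/.X./X.X
[XOO/.X./X..] O move#3: (1,0):+1/XOO/OX./X..*, (1,2):-1/XOO/.XO/X.., (2,1):-1/XOO/.X./XO., (2,2):-1/XOO/.X./X.O
[XOO/OX./X..] end (terminal -1, X#4); searched .O./.X./X.. to 6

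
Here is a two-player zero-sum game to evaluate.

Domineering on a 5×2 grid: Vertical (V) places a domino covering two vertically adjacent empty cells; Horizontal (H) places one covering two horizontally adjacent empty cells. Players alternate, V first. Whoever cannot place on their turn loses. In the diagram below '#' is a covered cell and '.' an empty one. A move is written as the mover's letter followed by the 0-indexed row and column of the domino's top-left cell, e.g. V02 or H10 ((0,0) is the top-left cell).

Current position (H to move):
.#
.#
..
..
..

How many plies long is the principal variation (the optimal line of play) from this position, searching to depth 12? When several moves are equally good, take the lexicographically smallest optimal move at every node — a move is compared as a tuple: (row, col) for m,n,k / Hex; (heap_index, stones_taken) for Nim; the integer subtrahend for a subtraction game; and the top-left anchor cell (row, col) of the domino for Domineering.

PV length from [.#/.#/../../..]: 3 plies

p1 H@[.#/.#/../../..]: H20[.#/.#/##/../..]-1 H30[.#/.#/../##/..]+1* H40[.#/.#/../../##]-1
p2 V@[.#/.#/../##/..]: V00[##/##/../##/..]-1* V10[.#/##/#./##/..]-1
p3 H@[##/##/../##/..]: H20[##/##/##/##/..]+1* H40[##/##/../##/##]+1
p4 V@[##/##/##/##/..] terminal -1; root [.#/.#/../../..] d12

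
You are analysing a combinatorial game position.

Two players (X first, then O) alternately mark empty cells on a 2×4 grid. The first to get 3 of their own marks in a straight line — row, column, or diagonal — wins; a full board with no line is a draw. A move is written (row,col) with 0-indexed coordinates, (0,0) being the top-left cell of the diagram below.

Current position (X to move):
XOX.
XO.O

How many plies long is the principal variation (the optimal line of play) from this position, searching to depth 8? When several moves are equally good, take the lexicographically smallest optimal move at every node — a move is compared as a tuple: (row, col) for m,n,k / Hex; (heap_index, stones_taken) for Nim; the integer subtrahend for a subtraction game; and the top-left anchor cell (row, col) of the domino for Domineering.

PV length from [XOX./XO.O]: 2 plies

[XOX./XO.O] X move#1: (0,3):-1/XOXX/XO.O, (1,2):+0/XOX./XOXO*
[XOX./XOXO] O move#2: (0,3):+0/XOXO/XOXO*
[XOXO/XOXO] end (terminal +0, X#3); searched XOX./XO.O to 8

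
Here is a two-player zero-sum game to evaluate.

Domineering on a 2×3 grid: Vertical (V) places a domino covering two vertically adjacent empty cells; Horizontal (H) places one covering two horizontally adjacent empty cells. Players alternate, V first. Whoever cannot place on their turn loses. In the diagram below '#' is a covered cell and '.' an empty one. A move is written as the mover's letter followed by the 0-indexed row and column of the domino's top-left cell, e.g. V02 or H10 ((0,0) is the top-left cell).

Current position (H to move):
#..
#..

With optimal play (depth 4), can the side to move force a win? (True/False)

p1 H@[#../#..]: H01[###/#..]+1* H11[#../###]+1
p2 V@[###/#..] terminal -1; root [#../#..] d4

H winning at [#../#..]: True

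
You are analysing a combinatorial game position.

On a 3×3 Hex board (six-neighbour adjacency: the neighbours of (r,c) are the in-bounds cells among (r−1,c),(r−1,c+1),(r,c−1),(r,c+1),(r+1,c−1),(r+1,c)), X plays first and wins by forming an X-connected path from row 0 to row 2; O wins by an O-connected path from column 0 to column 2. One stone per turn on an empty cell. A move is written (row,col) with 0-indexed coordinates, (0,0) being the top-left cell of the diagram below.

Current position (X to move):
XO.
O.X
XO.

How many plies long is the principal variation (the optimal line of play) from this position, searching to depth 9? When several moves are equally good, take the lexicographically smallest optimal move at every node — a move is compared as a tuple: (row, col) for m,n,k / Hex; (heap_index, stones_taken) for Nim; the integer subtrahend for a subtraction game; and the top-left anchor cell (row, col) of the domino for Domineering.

PV length from [XO./O.X/XO.]: 3 plies

p1 X@[XO./O.X/XO.]: (0,2)[XOX/O.X/XO.]+1* (1,1)[XO./OXX/XO.]-1 (2,2)[XO./O.X/XOX]-1
p2 O@[XOX/O.X/XO.]: (1,1)[XOX/OOX/XO.]-1* (2,2)[XOX/O.X/XOO]-1
p3 X@[XOX/OOX/XO.]: (2,2)[XOX/OOX/XOX]+1*
p4 O@[XOX/OOX/XOX] terminal -1; root [XO./O.X/XO.] d9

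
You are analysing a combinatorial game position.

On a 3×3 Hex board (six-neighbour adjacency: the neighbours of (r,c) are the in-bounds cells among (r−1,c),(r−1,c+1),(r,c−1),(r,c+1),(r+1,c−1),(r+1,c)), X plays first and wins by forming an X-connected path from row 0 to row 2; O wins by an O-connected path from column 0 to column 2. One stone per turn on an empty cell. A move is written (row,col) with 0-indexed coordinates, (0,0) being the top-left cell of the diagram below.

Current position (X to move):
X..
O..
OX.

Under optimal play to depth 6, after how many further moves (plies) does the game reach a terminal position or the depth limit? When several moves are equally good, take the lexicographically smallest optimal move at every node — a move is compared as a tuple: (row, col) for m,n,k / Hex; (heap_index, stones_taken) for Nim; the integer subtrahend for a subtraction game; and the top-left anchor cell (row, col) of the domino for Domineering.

ply 1, X at X../O../OX. | (0,1)=-1→XX./O../OX.; (0,2)=+1→X.X/O../OX.*; (1,1)=+1→X../OX./OX.; (1,2)=-1→X../O.X/OX.; (2,2)=-1→X../O../OXX
ply 2, O at X.X/O../OX. | (0,1)=-1→XOX/O../OX.*; (1,1)=-1→X.X/OO./OX.; (1,2)=-1→X.X/O.O/OX.; (2,2)=-1→X.X/O../OXO
ply 3, X at XOX/O../OX. | (1,1)=+1→XOX/OX./OX.*; (1,2)=+1→XOX/O.X/OX.; (2,2)=+1→XOX/O../OXX
ply 4: XOX/OX./OX. is terminal -1 (O); from X../O../OX. depth 6

PV length from [X../O../OX.]: 3 plies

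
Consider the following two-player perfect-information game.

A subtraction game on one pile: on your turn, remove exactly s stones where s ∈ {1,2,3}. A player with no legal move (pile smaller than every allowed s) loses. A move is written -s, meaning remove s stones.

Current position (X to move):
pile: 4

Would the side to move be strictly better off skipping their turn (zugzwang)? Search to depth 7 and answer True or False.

ply 1, X at 4 | -1=-1→3*; -2=-1→2; -3=-1→1
ply 2, O at 3 | -1=-1→2; -2=-1→1; -3=+1→0*
ply 3: 0 is terminal -1 (X); from 4 depth 7
suppose X passes — search the same position with O to move:
pass> ply 1, O at 4 | -1=-1→3*; -2=-1→2; -3=-1→1
pass> ply 2, X at 3 | -1=-1→2; -2=-1→1; -3=+1→0*
pass> ply 3: 0 is terminal -1 (O); from 4 depth 7
for X: play -1, pass +1

zugzwang(4, X) = True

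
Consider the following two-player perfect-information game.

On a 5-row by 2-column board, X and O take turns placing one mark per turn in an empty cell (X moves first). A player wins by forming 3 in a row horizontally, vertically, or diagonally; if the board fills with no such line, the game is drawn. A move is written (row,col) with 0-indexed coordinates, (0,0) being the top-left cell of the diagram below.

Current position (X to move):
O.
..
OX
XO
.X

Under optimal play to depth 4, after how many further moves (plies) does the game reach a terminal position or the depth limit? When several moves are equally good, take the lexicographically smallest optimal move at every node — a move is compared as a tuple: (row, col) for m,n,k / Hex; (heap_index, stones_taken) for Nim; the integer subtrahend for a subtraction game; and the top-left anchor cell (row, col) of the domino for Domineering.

PV length from [O./../OX/XO/.X]: 4 plies

[O./../OX/XO/.X] X move#1: (0,1):-1/OX/../OX/XO/.X, (1,0):+0/O./X./OX/XO/.X*, (1,1):-1/O./.X/OX/XO/.X, (4,0):-1/O./../OX/XO/XX
[O./X./OX/XO/.X] O move#2: (0,1):+0/OO/X./OX/XO/.X*, (1,1):+0/O./XO/OX/XO/.X, (4,0):+0/O./X./OX/XO/OX
[OO/X./OX/XO/.X] X move#3: (1,1):+0/OO/XX/OX/XO/.X*, (4,0):+0/OO/X./OX/XO/XX
[OO/XX/OX/XO/.X] O move#4: (4,0):+0/OO/XX/OX/XO/OX*
[OO/XX/OX/XO/OX] end (terminal +0, X#5); searched O./../OX/XO/.X to 4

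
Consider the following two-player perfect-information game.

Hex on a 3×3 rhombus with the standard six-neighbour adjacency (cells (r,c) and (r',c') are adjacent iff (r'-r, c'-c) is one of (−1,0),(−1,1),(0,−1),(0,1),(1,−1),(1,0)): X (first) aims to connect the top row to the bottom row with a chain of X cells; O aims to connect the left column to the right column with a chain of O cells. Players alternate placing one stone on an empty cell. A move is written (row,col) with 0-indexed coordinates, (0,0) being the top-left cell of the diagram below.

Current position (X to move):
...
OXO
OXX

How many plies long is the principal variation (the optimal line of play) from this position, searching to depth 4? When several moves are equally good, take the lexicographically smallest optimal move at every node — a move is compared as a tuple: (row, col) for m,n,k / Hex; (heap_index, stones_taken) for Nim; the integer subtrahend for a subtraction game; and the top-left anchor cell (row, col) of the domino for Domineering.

ply 1, X at .../OXO/OXX | (0,0)=+1→X../OXO/OXX*; (0,1)=+1→.X./OXO/OXX; (0,2)=+1→..X/OXO/OXX
ply 2, O at X../OXO/OXX | (0,1)=-1→XO./OXO/OXX*; (0,2)=-1→X.O/OXO/OXX
ply 3, X at XO./OXO/OXX | (0,2)=+1→XOX/OXO/OXX*
ply 4: XOX/OXO/OXX is terminal -1 (O); from .../OXO/OXX depth 4

PV length from [.../OXO/OXX]: 3 plies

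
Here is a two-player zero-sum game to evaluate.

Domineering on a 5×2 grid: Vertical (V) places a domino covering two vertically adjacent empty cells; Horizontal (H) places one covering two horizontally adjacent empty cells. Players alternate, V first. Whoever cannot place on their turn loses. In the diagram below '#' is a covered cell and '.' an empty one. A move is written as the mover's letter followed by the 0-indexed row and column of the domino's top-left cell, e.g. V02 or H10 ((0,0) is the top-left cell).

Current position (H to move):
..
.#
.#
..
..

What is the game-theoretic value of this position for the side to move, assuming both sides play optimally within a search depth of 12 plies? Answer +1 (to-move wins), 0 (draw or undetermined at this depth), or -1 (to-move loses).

value(../.#/.#/../.., H) = +1

p1 H@[../.#/.#/../..]: H00[##/.#/.#/../..]-1 H30[../.#/.#/##/..]+1* H40[../.#/.#/../##]+1
p2 V@[../.#/.#/##/..]: V00[#./##/.#/##/..]-1* V10[../##/##/##/..]-1
p3 H@[#./##/.#/##/..]: H40[#./##/.#/##/##]+1*
p4 V@[#./##/.#/##/##] terminal -1; root [../.#/.#/../..] d12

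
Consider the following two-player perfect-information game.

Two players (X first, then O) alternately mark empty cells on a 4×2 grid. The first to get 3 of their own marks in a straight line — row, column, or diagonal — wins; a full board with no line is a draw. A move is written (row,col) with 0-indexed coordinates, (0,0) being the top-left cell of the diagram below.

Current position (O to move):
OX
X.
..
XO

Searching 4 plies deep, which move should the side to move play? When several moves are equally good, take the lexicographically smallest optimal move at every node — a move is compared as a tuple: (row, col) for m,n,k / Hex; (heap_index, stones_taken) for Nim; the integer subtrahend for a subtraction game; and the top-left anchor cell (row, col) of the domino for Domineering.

ply 1, O at OX/X./../XO | (1,1)=-1→OX/XO/../XO; (2,0)=+0→OX/X./O./XO*; (2,1)=-1→OX/X./.O/XO
ply 2, X at OX/X./O./XO | (1,1)=+0→OX/XX/O./XO*; (2,1)=+0→OX/X./OX/XO
ply 3, O at OX/XX/O./XO | (2,1)=+0→OX/XX/OO/XO*
ply 4: OX/XX/OO/XO is terminal +0 (X); from OX/X./../XO depth 4

O's best at [OX/X./../XO]: (2,0)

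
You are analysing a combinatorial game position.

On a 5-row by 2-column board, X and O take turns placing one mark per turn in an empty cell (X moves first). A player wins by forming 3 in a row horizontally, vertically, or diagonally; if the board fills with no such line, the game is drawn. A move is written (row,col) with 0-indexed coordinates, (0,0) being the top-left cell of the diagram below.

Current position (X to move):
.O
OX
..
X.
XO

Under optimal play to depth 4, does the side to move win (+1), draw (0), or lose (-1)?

value(.O/OX/../X./XO, X) = +1

p1 X@[.O/OX/../X./XO]: (0,0)[XO/OX/../X./XO]+0 (2,0)[.O/OX/X./X./XO]+1* (2,1)[.O/OX/.X/X./XO]+1 (3,1)[.O/OX/../XX/XO]+1
p2 O@[.O/OX/X./X./XO] terminal -1; root [.O/OX/../X./XO] d4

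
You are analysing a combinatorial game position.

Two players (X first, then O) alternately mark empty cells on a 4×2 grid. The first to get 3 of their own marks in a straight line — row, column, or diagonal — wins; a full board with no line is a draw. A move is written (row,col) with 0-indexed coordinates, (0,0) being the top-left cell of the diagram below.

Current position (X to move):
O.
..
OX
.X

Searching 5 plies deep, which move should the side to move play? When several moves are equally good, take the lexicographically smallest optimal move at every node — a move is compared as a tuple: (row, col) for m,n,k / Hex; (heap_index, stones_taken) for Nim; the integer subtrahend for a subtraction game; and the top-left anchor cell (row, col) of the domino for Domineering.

X's best at [O./../OX/.X]: (1,1)

p1 X@[O./../OX/.X]: (0,1)[OX/../OX/.X]-1 (1,0)[O./X./OX/.X]+0 (1,1)[O./.X/OX/.X]+1* (3,0)[O./../OX/XX]-1
p2 O@[O./.X/OX/.X] terminal -1; root [O./../OX/.X] d5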